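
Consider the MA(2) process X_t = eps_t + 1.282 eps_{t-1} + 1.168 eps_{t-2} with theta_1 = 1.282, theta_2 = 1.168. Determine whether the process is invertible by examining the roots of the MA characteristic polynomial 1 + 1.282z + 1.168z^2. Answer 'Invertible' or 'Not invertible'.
\text{Not invertible}

The MA(q) characteristic polynomial is P(z) = 1 + 1.282z + 1.168z^2.
Invertibility requires all roots to lie outside the unit circle, i.e. |z| > 1 for every root.
Set 1 + (1.282) z + (1.168) z^2 = 0, i.e. a z^2 + b z + c = 0 with a = 1.168, b = 1.282, c = 1.
Discriminant D = b^2 - 4ac = (1.282)^2 - 4*(1.168)*1 = 1.643524 - (4.672) = -3.028476.
D < 0, so the roots are the complex-conjugate pair z = (-b +/- i sqrt(-D)) / (2a) = -0.5488 +/- 0.745i.
For a conjugate pair |z|^2 = z * conj(z) = (product of roots) = c/a = 1/(1.168) = 0.856164, so |z| = sqrt(0.856164) = 0.9253 for both roots.
Moduli of all roots: 0.9253, 0.9253.
All moduli strictly greater than 1? No.
Verdict: Not invertible.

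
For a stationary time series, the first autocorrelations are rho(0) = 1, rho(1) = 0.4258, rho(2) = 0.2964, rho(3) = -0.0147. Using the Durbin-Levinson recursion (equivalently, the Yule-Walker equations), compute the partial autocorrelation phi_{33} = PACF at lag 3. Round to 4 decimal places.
\phi_{33} = -0.2281

The PACF at lag k is phi_{kk}, the last component of the solution
to the Yule-Walker system G_k phi = r_k where
  (G_k)_{ij} = rho(|i - j|), (r_k)_i = rho(i), i,j = 1..k.
Equivalently, Durbin-Levinson gives phi_{kk} iteratively:
  phi_{11} = rho(1)
  phi_{kk} = [rho(k) - sum_{j=1..k-1} phi_{k-1,j} rho(k-j)]
            / [1 - sum_{j=1..k-1} phi_{k-1,j} rho(j)],
  phi_{k,j} = phi_{k-1,j} - phi_{kk} phi_{k-1,k-j},  j = 1..k-1.
Step k = 1:
  phi_11 = rho(1) = 0.4258.
Step k = 2:
  phi_22 = [rho(2) - phi_11 rho(1)] / [1 - phi_11 rho(1)] = [0.2964 - (0.4258)(0.4258)] / [1 - (0.4258)(0.4258)]
         = 0.11509436 / 0.81869436 = 0.140583.
  Update: phi_21 = phi_11 - phi_22 phi_11 = 0.4258 - (0.140583)(0.4258) = 0.36594.
Step k = 3:
  phi_33 = [rho(3) - phi_21 rho(2) - phi_22 rho(1)] / [1 - phi_21 rho(1) - phi_22 rho(2)]
    numerator   = -0.0147 - (0.36594)(0.2964) - (0.140583)(0.4258) = -0.18302473
    denominator = 1 - (0.36594)(0.4258) - (0.140583)(0.2964) = 0.80251407
  phi_33 = -0.18302473 / 0.80251407 = -0.2281.
Therefore phi_{33} = -0.2281.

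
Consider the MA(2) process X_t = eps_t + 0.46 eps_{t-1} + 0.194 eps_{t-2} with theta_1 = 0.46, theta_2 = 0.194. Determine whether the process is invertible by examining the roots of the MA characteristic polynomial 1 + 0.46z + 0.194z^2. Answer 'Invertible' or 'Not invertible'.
\text{Invertible}

The MA(q) characteristic polynomial is P(z) = 1 + 0.46z + 0.194z^2.
Invertibility requires all roots to lie outside the unit circle, i.e. |z| > 1 for every root.
Set 1 + (0.46) z + (0.194) z^2 = 0, i.e. a z^2 + b z + c = 0 with a = 0.194, b = 0.46, c = 1.
Discriminant D = b^2 - 4ac = (0.46)^2 - 4*(0.194)*1 = 0.2116 - (0.776) = -0.5644.
D < 0, so the roots are the complex-conjugate pair z = (-b +/- i sqrt(-D)) / (2a) = -1.1856 +/- 1.9363i.
For a conjugate pair |z|^2 = z * conj(z) = (product of roots) = c/a = 1/(0.194) = 5.154639, so |z| = sqrt(5.154639) = 2.2704 for both roots.
Moduli of all roots: 2.2704, 2.2704.
All moduli strictly greater than 1? Yes.
Verdict: Invertible.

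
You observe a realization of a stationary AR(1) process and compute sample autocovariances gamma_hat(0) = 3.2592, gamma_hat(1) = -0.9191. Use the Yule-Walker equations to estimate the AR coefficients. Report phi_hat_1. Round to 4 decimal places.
\hat\phi_{1} = -0.2820

The Yule-Walker equations for an AR(p) process read, in matrix form,
  Gamma_p phi = r_p,   with   (Gamma_p)_{ij} = gamma(|i - j|),
                       (r_p)_i = gamma(i),   i,j = 1..p.
Substitute the sample gammas (Toeplitz matrix and right-hand side of size 1):
  Gamma_p = [[3.2592]]
  r_p     = [-0.9191]
With p = 1 this is the single equation gamma(0) phi_1 = gamma(1):
  phi_hat_1 = gamma(1) / gamma(0) = -0.9191 / 3.2592 = -0.2820.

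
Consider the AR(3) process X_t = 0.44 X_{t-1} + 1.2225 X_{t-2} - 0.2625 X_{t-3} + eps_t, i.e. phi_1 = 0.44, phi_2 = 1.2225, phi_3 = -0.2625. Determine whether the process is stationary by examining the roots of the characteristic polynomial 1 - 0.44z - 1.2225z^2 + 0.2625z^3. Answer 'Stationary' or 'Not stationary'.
\text{Not stationary}

The AR(p) characteristic polynomial is P(z) = 1 - 0.44z - 1.2225z^2 + 0.2625z^3.
Stationarity requires all roots to lie outside the unit circle, i.e. |z| > 1 for every root.
Degree 3: look for a simple real root z0 first, then factor out (1 - z/z0) and solve the remaining quadratic.
Testing z0 = 0.8: P(0.8) = 1 + (-0.44)(0.8) + (-1.2225)(0.8)^2 + (0.2625)(0.8)^3
  = 1 + (-0.352) + (-0.7824) + (0.1344) = 0.  So z_0 = 0.8 is a root, |z_0| = 0.8.
Divide out the factor (1 - 1.25 z) = (1 - z/z0) (since 1/z0 = 1.25):
  P(z) = (1 - 1.25 z)(1 + (0.81) z + (-0.21) z^2)
  [check: z-coef 0.81 - (1.25) = -0.44; z^2-coef -0.21 - (1.25)(0.81) = -1.2225; z^3-coef -(1.25)(-0.21) = 0.2625.]
Remaining roots from the quadratic factor 1 + (0.81) z + (-0.21) z^2:
  Set 1 + (0.81) z + (-0.21) z^2 = 0, i.e. a z^2 + b z + c = 0 with a = -0.21, b = 0.81, c = 1.
  Discriminant D = b^2 - 4ac = (0.81)^2 - 4*(-0.21)*1 = 0.6561 - (-0.84) = 1.4961.
  D >= 0, so the roots are real: z = (-b +/- sqrt(D)) / (2a) = (-0.81 +/- 1.223152) / (-0.42).
    z_1 = (-0.81 + 1.223152) / (-0.42) = -0.9837,   |z_1| = 0.9837.
    z_2 = (-0.81 - 1.223152) / (-0.42) = 4.8408,   |z_2| = 4.8408.
Moduli of all roots: 0.8000, 0.9837, 4.8408.
All moduli strictly greater than 1? No.
Verdict: Not stationary.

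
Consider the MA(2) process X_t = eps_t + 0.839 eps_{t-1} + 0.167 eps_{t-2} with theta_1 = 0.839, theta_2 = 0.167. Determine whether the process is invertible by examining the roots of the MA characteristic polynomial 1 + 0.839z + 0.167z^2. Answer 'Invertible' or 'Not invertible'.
\text{Invertible}

The MA(q) characteristic polynomial is P(z) = 1 + 0.839z + 0.167z^2.
Invertibility requires all roots to lie outside the unit circle, i.e. |z| > 1 for every root.
Set 1 + (0.839) z + (0.167) z^2 = 0, i.e. a z^2 + b z + c = 0 with a = 0.167, b = 0.839, c = 1.
Discriminant D = b^2 - 4ac = (0.839)^2 - 4*(0.167)*1 = 0.703921 - (0.668) = 0.035921.
D >= 0, so the roots are real: z = (-b +/- sqrt(D)) / (2a) = (-0.839 +/- 0.189528) / (0.334).
  z_1 = (-0.839 + 0.189528) / (0.334) = -1.9445,   |z_1| = 1.9445.
  z_2 = (-0.839 - 0.189528) / (0.334) = -3.0794,   |z_2| = 3.0794.
Moduli of all roots: 1.9445, 3.0794.
All moduli strictly greater than 1? Yes.
Verdict: Invertible.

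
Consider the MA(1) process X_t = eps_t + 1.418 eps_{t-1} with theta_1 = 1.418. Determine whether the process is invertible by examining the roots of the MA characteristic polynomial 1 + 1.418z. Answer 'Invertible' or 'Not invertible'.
\text{Not invertible}

The MA(q) characteristic polynomial is P(z) = 1 + 1.418z.
Invertibility requires all roots to lie outside the unit circle, i.e. |z| > 1 for every root.
This is linear in z: 1 + (1.418) z = 0  =>  z = -1/(1.418) = -0.705219,  |z| = 0.705219.
Moduli of all roots: 0.7052.
All moduli strictly greater than 1? No.
Verdict: Not invertible.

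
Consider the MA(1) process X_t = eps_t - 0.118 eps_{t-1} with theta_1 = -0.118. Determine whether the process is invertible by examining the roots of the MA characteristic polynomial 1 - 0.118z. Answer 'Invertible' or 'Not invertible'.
\text{Invertible}

The MA(q) characteristic polynomial is P(z) = 1 - 0.118z.
Invertibility requires all roots to lie outside the unit circle, i.e. |z| > 1 for every root.
This is linear in z: 1 + (-0.118) z = 0  =>  z = -1/(-0.118) = 8.474576,  |z| = 8.474576.
Moduli of all roots: 8.4746.
All moduli strictly greater than 1? Yes.
Verdict: Invertible.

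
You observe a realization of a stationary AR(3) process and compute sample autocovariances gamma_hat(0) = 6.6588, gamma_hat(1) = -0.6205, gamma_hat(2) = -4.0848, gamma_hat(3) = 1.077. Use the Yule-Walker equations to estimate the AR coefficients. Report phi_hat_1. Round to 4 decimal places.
\hat\phi_{1} = -0.1410

The Yule-Walker equations for an AR(p) process read, in matrix form,
  Gamma_p phi = r_p,   with   (Gamma_p)_{ij} = gamma(|i - j|),
                       (r_p)_i = gamma(i),   i,j = 1..p.
Substitute the sample gammas (Toeplitz matrix and right-hand side of size 3):
  Gamma_p = [[6.6588, -0.6205, -4.0848], [-0.6205, 6.6588, -0.6205], [-4.0848, -0.6205, 6.6588]]
  r_p     = [-0.6205, -4.0848, 1.077]
Written out (R1..R3):
  (R1) 6.6588 phi_1 - 0.6205 phi_2 - 4.0848 phi_3 = -0.6205
  (R2) -0.6205 phi_1 + 6.6588 phi_2 - 0.6205 phi_3 = -4.0848
  (R3) -4.0848 phi_1 - 0.6205 phi_2 + 6.6588 phi_3 = 1.077
Gaussian elimination:
  R2 <- R2 - (-0.6205/6.6588) R1 = R2 - (-0.093185) R1:  6.600979 phi_2 - 1.001142 phi_3 = -4.142621
  R3 <- R3 - (-4.0848/6.6588) R1 = R3 - (-0.613444) R1:  -1.001142 phi_2 + 4.153005 phi_3 = 0.696358
  R3 <- R3 - (-1.001142/6.600979) R2 = R3 - (-0.151666) R2:  4.001166 phi_3 = 0.068065
Back-substitution:
  phi_hat_3 = 0.068065 / 4.001166 = 0.017011
  phi_hat_2 = (-4.142621 - (-1.001142)(0.017011)) / 6.600979 = -0.624997
  phi_hat_1 = (-0.6205 - (-0.6205)(-0.624997) - (-4.0848)(0.017011)) / 6.6588 = -0.14099
So phi_hat = [-0.1410, -0.6250, 0.0170].
Therefore phi_hat_1 = -0.1410.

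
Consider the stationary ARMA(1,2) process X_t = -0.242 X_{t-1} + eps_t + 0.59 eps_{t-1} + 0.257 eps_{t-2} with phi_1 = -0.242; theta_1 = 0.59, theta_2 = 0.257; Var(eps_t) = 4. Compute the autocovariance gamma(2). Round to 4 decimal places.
\gamma(2) = 0.6404

Multiply the model equation by X_{t-k} and take expectations. With theta_0 = psi_0 = 1 and psi_j the MA(infinity) weights, this gives
  gamma(k) - sum_i phi_i gamma(k-i) = c_k,
  c_k = sigma^2 * sum_{j=k..q} theta_j psi_{j-k}   (c_k = 0 for k > q),
using gamma(-m) = gamma(m).
psi-weights needed (psi_j = theta_j + sum_i phi_i psi_{j-i}):
  psi_1 = theta_1 + phi_1 = 0.59 + (-0.242) = 0.348
  psi_2 = theta_2 + phi_1 psi_1 = 0.257 + (-0.242)(0.348) = 0.172784
Right-hand sides:
  c_0 = sigma^2 (1 + theta_1 psi_1 + theta_2 psi_2) = 4 * (1 + (0.59)(0.348) + (0.257)(0.172784)) = 4 * 1.249725 = 4.998902
  c_1 = sigma^2 (theta_1 + theta_2 psi_1) = 4 * (0.59 + (0.257)(0.348)) = 2.717744
  c_2 = sigma^2 theta_2 = 4 * (0.257) = 1.028
Equations for k = 0 and k = 1 (AR order 1):
  gamma(0) = phi_1 gamma(1) + c_0
  gamma(1) = phi_1 gamma(0) + c_1
Substituting the second into the first: gamma(0) (1 - phi_1^2) = c_0 + phi_1 c_1, so
  gamma(0) = (c_0 + phi_1 c_1) / (1 - phi_1^2) = (4.998902 + (-0.242)(2.717744)) / (1 - (-0.242)^2) = 4.341208 / 0.941436 = 4.611262.
  gamma(1) = phi_1 gamma(0) + c_1 = (-0.242)(4.611262) + (2.717744) = 1.601819.
For k = 2: gamma(2) = phi_1 gamma(1) + c_2
  = (-0.242)(1.601819) + (1.028) = 0.64036.
Therefore gamma(2) = 0.6404 (to 4 decimal places).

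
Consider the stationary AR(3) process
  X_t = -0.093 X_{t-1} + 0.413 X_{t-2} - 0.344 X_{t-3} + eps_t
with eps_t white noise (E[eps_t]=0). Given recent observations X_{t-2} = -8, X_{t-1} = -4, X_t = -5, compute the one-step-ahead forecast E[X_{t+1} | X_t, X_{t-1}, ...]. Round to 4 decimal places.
E[X_{t+1} \mid \mathcal F_t] = 1.5650

For an AR(p) model X_t = c + sum_i phi_i X_{t-i} + eps_t, the
one-step-ahead conditional mean is
  E[X_{t+1} | X_t, ...] = c + sum_i phi_i X_{t+1-i}.
Substitute known values:
  E[X_{t+1} | ...] = (-0.093) * (-5) + (0.413) * (-4) + (-0.344) * (-8)
                   = 1.5650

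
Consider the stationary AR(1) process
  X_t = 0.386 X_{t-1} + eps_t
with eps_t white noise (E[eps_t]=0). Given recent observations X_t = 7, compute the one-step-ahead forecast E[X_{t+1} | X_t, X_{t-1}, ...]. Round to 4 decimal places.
E[X_{t+1} \mid \mathcal F_t] = 2.7020

For an AR(p) model X_t = c + sum_i phi_i X_{t-i} + eps_t, the
one-step-ahead conditional mean is
  E[X_{t+1} | X_t, ...] = c + sum_i phi_i X_{t+1-i}.
Substitute known values:
  E[X_{t+1} | ...] = (0.386) * (7)
                   = 2.7020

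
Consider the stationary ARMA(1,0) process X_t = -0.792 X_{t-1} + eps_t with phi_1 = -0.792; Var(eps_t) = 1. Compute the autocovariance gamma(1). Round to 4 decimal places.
\gamma(1) = -2.1248

Multiply the model equation by X_{t-k} and take expectations. With theta_0 = psi_0 = 1 and psi_j the MA(infinity) weights, this gives
  gamma(k) - sum_i phi_i gamma(k-i) = c_k,
  c_k = sigma^2 * sum_{j=k..q} theta_j psi_{j-k}   (c_k = 0 for k > q),
using gamma(-m) = gamma(m).
Pure AR (q = 0): c_0 = sigma^2 = 1, c_k = 0 for k >= 1.
Equations for k = 0 and k = 1 (AR order 1):
  gamma(0) = phi_1 gamma(1) + c_0
  gamma(1) = phi_1 gamma(0) + c_1
Substituting the second into the first: gamma(0) (1 - phi_1^2) = c_0 + phi_1 c_1, so
  gamma(0) = c_0 / (1 - phi_1^2) = 1 / (1 - (-0.792)^2) = 1 / 0.372736 = 2.682864.
  gamma(1) = phi_1 gamma(0) = (-0.792)(2.682864) = -2.124828.
Therefore gamma(1) = -2.1248 (to 4 decimal places).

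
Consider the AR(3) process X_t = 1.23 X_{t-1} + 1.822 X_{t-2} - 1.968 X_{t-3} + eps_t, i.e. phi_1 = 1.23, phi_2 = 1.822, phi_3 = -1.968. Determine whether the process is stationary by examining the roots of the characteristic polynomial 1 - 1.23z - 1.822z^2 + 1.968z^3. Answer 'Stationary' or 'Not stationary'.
\text{Not stationary}

The AR(p) characteristic polynomial is P(z) = 1 - 1.23z - 1.822z^2 + 1.968z^3.
Stationarity requires all roots to lie outside the unit circle, i.e. |z| > 1 for every root.
Degree 3: look for a simple real root z0 first, then factor out (1 - z/z0) and solve the remaining quadratic.
Testing z0 = 0.625: P(0.625) = 1 + (-1.23)(0.625) + (-1.822)(0.625)^2 + (1.968)(0.625)^3
  = 1 + (-0.76875) + (-0.711719) + (0.480469) = 0.  So z_0 = 0.625 is a root, |z_0| = 0.625.
Divide out the factor (1 - 1.6 z) = (1 - z/z0) (since 1/z0 = 1.6):
  P(z) = (1 - 1.6 z)(1 + (0.37) z + (-1.23) z^2)
  [check: z-coef 0.37 - (1.6) = -1.23; z^2-coef -1.23 - (1.6)(0.37) = -1.822; z^3-coef -(1.6)(-1.23) = 1.968.]
Remaining roots from the quadratic factor 1 + (0.37) z + (-1.23) z^2:
  Set 1 + (0.37) z + (-1.23) z^2 = 0, i.e. a z^2 + b z + c = 0 with a = -1.23, b = 0.37, c = 1.
  Discriminant D = b^2 - 4ac = (0.37)^2 - 4*(-1.23)*1 = 0.1369 - (-4.92) = 5.0569.
  D >= 0, so the roots are real: z = (-b +/- sqrt(D)) / (2a) = (-0.37 +/- 2.248755) / (-2.46).
    z_1 = (-0.37 + 2.248755) / (-2.46) = -0.7637,   |z_1| = 0.7637.
    z_2 = (-0.37 - 2.248755) / (-2.46) = 1.0645,   |z_2| = 1.0645.
Moduli of all roots: 0.6250, 0.7637, 1.0645.
All moduli strictly greater than 1? No.
Verdict: Not stationary.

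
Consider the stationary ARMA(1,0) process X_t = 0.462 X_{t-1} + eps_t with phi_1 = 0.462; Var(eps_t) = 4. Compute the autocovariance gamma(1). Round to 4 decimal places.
\gamma(1) = 2.3495

Multiply the model equation by X_{t-k} and take expectations. With theta_0 = psi_0 = 1 and psi_j the MA(infinity) weights, this gives
  gamma(k) - sum_i phi_i gamma(k-i) = c_k,
  c_k = sigma^2 * sum_{j=k..q} theta_j psi_{j-k}   (c_k = 0 for k > q),
using gamma(-m) = gamma(m).
Pure AR (q = 0): c_0 = sigma^2 = 4, c_k = 0 for k >= 1.
Equations for k = 0 and k = 1 (AR order 1):
  gamma(0) = phi_1 gamma(1) + c_0
  gamma(1) = phi_1 gamma(0) + c_1
Substituting the second into the first: gamma(0) (1 - phi_1^2) = c_0 + phi_1 c_1, so
  gamma(0) = c_0 / (1 - phi_1^2) = 4 / (1 - (0.462)^2) = 4 / 0.786556 = 5.085461.
  gamma(1) = phi_1 gamma(0) = (0.462)(5.085461) = 2.349483.
Therefore gamma(1) = 2.3495 (to 4 decimal places).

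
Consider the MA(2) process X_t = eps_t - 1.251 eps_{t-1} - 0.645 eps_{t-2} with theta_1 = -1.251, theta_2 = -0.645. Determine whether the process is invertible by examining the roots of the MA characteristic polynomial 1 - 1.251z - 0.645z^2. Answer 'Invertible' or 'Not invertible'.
\text{Not invertible}

The MA(q) characteristic polynomial is P(z) = 1 - 1.251z - 0.645z^2.
Invertibility requires all roots to lie outside the unit circle, i.e. |z| > 1 for every root.
Set 1 + (-1.251) z + (-0.645) z^2 = 0, i.e. a z^2 + b z + c = 0 with a = -0.645, b = -1.251, c = 1.
Discriminant D = b^2 - 4ac = (-1.251)^2 - 4*(-0.645)*1 = 1.565001 - (-2.58) = 4.145001.
D >= 0, so the roots are real: z = (-b +/- sqrt(D)) / (2a) = (1.251 +/- 2.035928) / (-1.29).
  z_1 = (1.251 + 2.035928) / (-1.29) = -2.548,   |z_1| = 2.548.
  z_2 = (1.251 - 2.035928) / (-1.29) = 0.6085,   |z_2| = 0.6085.
Moduli of all roots: 2.5480, 0.6085.
All moduli strictly greater than 1? No.
Verdict: Not invertible.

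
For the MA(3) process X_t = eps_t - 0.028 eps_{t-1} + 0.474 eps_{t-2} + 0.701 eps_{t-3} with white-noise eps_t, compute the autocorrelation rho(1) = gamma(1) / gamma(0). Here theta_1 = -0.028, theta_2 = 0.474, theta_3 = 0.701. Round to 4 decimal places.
\rho(1) = 0.1695

For an MA(q) process with theta_0 = 1, the autocovariance is
  gamma(k) = sigma^2 * sum_{i=0..q-k} theta_i * theta_{i+k},
and rho(k) = gamma(k) / gamma(0). Sigma^2 cancels.
  numerator   = (1)*(-0.028) + (-0.028)*(0.474) + (0.474)*(0.701) = 0.291002.
  denominator = (1)^2 + (-0.028)^2 + (0.474)^2 + (0.701)^2 = 1.716861.
  rho(1) = 0.291002 / 1.716861 = 0.1695.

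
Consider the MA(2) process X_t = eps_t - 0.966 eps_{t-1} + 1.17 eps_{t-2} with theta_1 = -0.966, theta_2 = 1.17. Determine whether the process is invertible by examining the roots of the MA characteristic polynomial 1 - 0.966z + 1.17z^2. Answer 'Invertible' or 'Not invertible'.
\text{Not invertible}

The MA(q) characteristic polynomial is P(z) = 1 - 0.966z + 1.17z^2.
Invertibility requires all roots to lie outside the unit circle, i.e. |z| > 1 for every root.
Set 1 + (-0.966) z + (1.17) z^2 = 0, i.e. a z^2 + b z + c = 0 with a = 1.17, b = -0.966, c = 1.
Discriminant D = b^2 - 4ac = (-0.966)^2 - 4*(1.17)*1 = 0.933156 - (4.68) = -3.746844.
D < 0, so the roots are the complex-conjugate pair z = (-b +/- i sqrt(-D)) / (2a) = 0.4128 +/- 0.8272i.
For a conjugate pair |z|^2 = z * conj(z) = (product of roots) = c/a = 1/(1.17) = 0.854701, so |z| = sqrt(0.854701) = 0.9245 for both roots.
Moduli of all roots: 0.9245, 0.9245.
All moduli strictly greater than 1? No.
Verdict: Not invertible.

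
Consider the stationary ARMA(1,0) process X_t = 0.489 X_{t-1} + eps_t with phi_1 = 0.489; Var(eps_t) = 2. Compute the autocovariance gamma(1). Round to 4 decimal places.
\gamma(1) = 1.2854

Multiply the model equation by X_{t-k} and take expectations. With theta_0 = psi_0 = 1 and psi_j the MA(infinity) weights, this gives
  gamma(k) - sum_i phi_i gamma(k-i) = c_k,
  c_k = sigma^2 * sum_{j=k..q} theta_j psi_{j-k}   (c_k = 0 for k > q),
using gamma(-m) = gamma(m).
Pure AR (q = 0): c_0 = sigma^2 = 2, c_k = 0 for k >= 1.
Equations for k = 0 and k = 1 (AR order 1):
  gamma(0) = phi_1 gamma(1) + c_0
  gamma(1) = phi_1 gamma(0) + c_1
Substituting the second into the first: gamma(0) (1 - phi_1^2) = c_0 + phi_1 c_1, so
  gamma(0) = c_0 / (1 - phi_1^2) = 2 / (1 - (0.489)^2) = 2 / 0.760879 = 2.628539.
  gamma(1) = phi_1 gamma(0) = (0.489)(2.628539) = 1.285355.
Therefore gamma(1) = 1.2854 (to 4 decimal places).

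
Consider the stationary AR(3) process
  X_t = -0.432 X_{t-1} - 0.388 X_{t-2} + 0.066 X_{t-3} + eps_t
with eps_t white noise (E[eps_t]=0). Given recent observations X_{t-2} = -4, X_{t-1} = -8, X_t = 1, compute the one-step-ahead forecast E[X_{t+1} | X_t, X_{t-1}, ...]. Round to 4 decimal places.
E[X_{t+1} \mid \mathcal F_t] = 2.4080

For an AR(p) model X_t = c + sum_i phi_i X_{t-i} + eps_t, the
one-step-ahead conditional mean is
  E[X_{t+1} | X_t, ...] = c + sum_i phi_i X_{t+1-i}.
Substitute known values:
  E[X_{t+1} | ...] = (-0.432) * (1) + (-0.388) * (-8) + (0.066) * (-4)
                   = 2.4080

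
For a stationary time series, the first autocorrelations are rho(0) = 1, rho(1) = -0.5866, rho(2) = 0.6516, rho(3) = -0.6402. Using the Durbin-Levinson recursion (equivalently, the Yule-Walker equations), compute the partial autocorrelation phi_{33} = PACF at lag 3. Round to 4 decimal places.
\phi_{33} = -0.3169

The PACF at lag k is phi_{kk}, the last component of the solution
to the Yule-Walker system G_k phi = r_k where
  (G_k)_{ij} = rho(|i - j|), (r_k)_i = rho(i), i,j = 1..k.
Equivalently, Durbin-Levinson gives phi_{kk} iteratively:
  phi_{11} = rho(1)
  phi_{kk} = [rho(k) - sum_{j=1..k-1} phi_{k-1,j} rho(k-j)]
            / [1 - sum_{j=1..k-1} phi_{k-1,j} rho(j)],
  phi_{k,j} = phi_{k-1,j} - phi_{kk} phi_{k-1,k-j},  j = 1..k-1.
Step k = 1:
  phi_11 = rho(1) = -0.5866.
Step k = 2:
  phi_22 = [rho(2) - phi_11 rho(1)] / [1 - phi_11 rho(1)] = [0.6516 - (-0.5866)(-0.5866)] / [1 - (-0.5866)(-0.5866)]
         = 0.30750044 / 0.65590044 = 0.468822.
  Update: phi_21 = phi_11 - phi_22 phi_11 = -0.5866 - (0.468822)(-0.5866) = -0.311589.
Step k = 3:
  phi_33 = [rho(3) - phi_21 rho(2) - phi_22 rho(1)] / [1 - phi_21 rho(1) - phi_22 rho(2)]
    numerator   = -0.6402 - (-0.311589)(0.6516) - (0.468822)(-0.5866) = -0.16215765
    denominator = 1 - (-0.311589)(-0.5866) - (0.468822)(0.6516) = 0.51173752
  phi_33 = -0.16215765 / 0.51173752 = -0.3169.
Therefore phi_{33} = -0.3169.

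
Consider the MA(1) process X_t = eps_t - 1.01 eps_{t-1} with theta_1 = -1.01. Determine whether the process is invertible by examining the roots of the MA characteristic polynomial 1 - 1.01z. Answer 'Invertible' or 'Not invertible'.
\text{Not invertible}

The MA(q) characteristic polynomial is P(z) = 1 - 1.01z.
Invertibility requires all roots to lie outside the unit circle, i.e. |z| > 1 for every root.
This is linear in z: 1 + (-1.01) z = 0  =>  z = -1/(-1.01) = 0.990099,  |z| = 0.990099.
Moduli of all roots: 0.9901.
All moduli strictly greater than 1? No.
Verdict: Not invertible.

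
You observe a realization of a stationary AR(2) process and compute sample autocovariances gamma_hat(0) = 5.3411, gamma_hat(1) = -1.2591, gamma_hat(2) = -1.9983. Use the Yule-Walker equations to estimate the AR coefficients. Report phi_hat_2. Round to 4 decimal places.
\hat\phi_{2} = -0.4550

The Yule-Walker equations for an AR(p) process read, in matrix form,
  Gamma_p phi = r_p,   with   (Gamma_p)_{ij} = gamma(|i - j|),
                       (r_p)_i = gamma(i),   i,j = 1..p.
Substitute the sample gammas (Toeplitz matrix and right-hand side of size 2):
  Gamma_p = [[5.3411, -1.2591], [-1.2591, 5.3411]]
  r_p     = [-1.2591, -1.9983]
Written out:
  5.3411 phi_1 - 1.2591 phi_2 = -1.2591
  -1.2591 phi_1 + 5.3411 phi_2 = -1.9983
Solve by Cramer's rule:
  det = gamma(0)^2 - gamma(1)^2 = (5.3411)^2 - (-1.2591)^2 = 28.52734921 - 1.58533281 = 26.9420164
  phi_hat_1 = [gamma(1) gamma(0) - gamma(1) gamma(2)] / det = [(-1.2591)(5.3411) - (-1.2591)(-1.9983)] / 26.9420164 = -9.24103854 / 26.9420164 = -0.343
  phi_hat_2 = [gamma(0) gamma(2) - gamma(1)^2] / det = [(5.3411)(-1.9983) - (-1.2591)^2] / 26.9420164 = -12.25845294 / 26.9420164 = -0.455
So phi_hat = [-0.3430, -0.4550].
Therefore phi_hat_2 = -0.4550.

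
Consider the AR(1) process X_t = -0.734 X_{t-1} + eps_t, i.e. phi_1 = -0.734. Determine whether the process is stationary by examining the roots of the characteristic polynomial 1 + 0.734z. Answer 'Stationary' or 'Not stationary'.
\text{Stationary}

The AR(p) characteristic polynomial is P(z) = 1 + 0.734z.
Stationarity requires all roots to lie outside the unit circle, i.e. |z| > 1 for every root.
This is linear in z: 1 + (0.734) z = 0  =>  z = -1/(0.734) = -1.362398,  |z| = 1.362398.
Moduli of all roots: 1.3624.
All moduli strictly greater than 1? Yes.
Verdict: Stationary.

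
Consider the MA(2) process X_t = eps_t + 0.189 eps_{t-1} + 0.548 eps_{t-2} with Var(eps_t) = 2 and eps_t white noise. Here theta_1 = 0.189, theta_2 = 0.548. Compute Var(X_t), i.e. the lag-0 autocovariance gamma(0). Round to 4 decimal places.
\gamma(0) = 2.6721

For an MA(q) process X_t = eps_t + sum_i theta_i eps_{t-i} with
Var(eps_t) = sigma^2, the variance is
  gamma(0) = sigma^2 * (1 + sum_i theta_i^2).
  sum_i theta_i^2 = (0.189)^2 + (0.548)^2 = 0.035721 + 0.300304 = 0.336025.
  gamma(0) = 2 * (1 + 0.336025) = 2 * 1.336025 = 2.67205, which rounds to 2.6721.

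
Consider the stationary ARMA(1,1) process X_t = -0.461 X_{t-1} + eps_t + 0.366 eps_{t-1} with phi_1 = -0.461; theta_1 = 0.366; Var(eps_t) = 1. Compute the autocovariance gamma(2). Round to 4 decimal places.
\gamma(2) = 0.0462

Multiply the model equation by X_{t-k} and take expectations. With theta_0 = psi_0 = 1 and psi_j the MA(infinity) weights, this gives
  gamma(k) - sum_i phi_i gamma(k-i) = c_k,
  c_k = sigma^2 * sum_{j=k..q} theta_j psi_{j-k}   (c_k = 0 for k > q),
using gamma(-m) = gamma(m).
psi-weights needed (psi_j = theta_j + sum_i phi_i psi_{j-i}):
  psi_1 = theta_1 + phi_1 = 0.366 + (-0.461) = -0.095
Right-hand sides:
  c_0 = sigma^2 (1 + theta_1 psi_1) = 1 * (1 + (0.366)(-0.095)) = 1 * 0.96523 = 0.96523
  c_1 = sigma^2 theta_1 = 1 * (0.366) = 0.366
  c_2 = 0
Equations for k = 0 and k = 1 (AR order 1):
  gamma(0) = phi_1 gamma(1) + c_0
  gamma(1) = phi_1 gamma(0) + c_1
Substituting the second into the first: gamma(0) (1 - phi_1^2) = c_0 + phi_1 c_1, so
  gamma(0) = (c_0 + phi_1 c_1) / (1 - phi_1^2) = (0.96523 + (-0.461)(0.366)) / (1 - (-0.461)^2) = 0.796504 / 0.787479 = 1.011461.
  gamma(1) = phi_1 gamma(0) + c_1 = (-0.461)(1.011461) + (0.366) = -0.100283.
For k = 2 (> q): gamma(2) = phi_1 gamma(1) = (-0.461)(-0.100283) = 0.046231.
Therefore gamma(2) = 0.0462 (to 4 decimal places).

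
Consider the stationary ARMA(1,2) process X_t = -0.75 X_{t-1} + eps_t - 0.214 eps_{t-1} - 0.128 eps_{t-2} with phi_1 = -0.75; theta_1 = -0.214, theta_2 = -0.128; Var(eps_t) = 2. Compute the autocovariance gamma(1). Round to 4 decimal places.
\gamma(1) = -4.2890

Multiply the model equation by X_{t-k} and take expectations. With theta_0 = psi_0 = 1 and psi_j the MA(infinity) weights, this gives
  gamma(k) - sum_i phi_i gamma(k-i) = c_k,
  c_k = sigma^2 * sum_{j=k..q} theta_j psi_{j-k}   (c_k = 0 for k > q),
using gamma(-m) = gamma(m).
psi-weights needed (psi_j = theta_j + sum_i phi_i psi_{j-i}):
  psi_1 = theta_1 + phi_1 = -0.214 + (-0.75) = -0.964
  psi_2 = theta_2 + phi_1 psi_1 = -0.128 + (-0.75)(-0.964) = 0.595
Right-hand sides:
  c_0 = sigma^2 (1 + theta_1 psi_1 + theta_2 psi_2) = 2 * (1 + (-0.214)(-0.964) + (-0.128)(0.595)) = 2 * 1.130136 = 2.260272
  c_1 = sigma^2 (theta_1 + theta_2 psi_1) = 2 * (-0.214 + (-0.128)(-0.964)) = -0.181216
  c_2 = sigma^2 theta_2 = 2 * (-0.128) = -0.256
Equations for k = 0 and k = 1 (AR order 1):
  gamma(0) = phi_1 gamma(1) + c_0
  gamma(1) = phi_1 gamma(0) + c_1
Substituting the second into the first: gamma(0) (1 - phi_1^2) = c_0 + phi_1 c_1, so
  gamma(0) = (c_0 + phi_1 c_1) / (1 - phi_1^2) = (2.260272 + (-0.75)(-0.181216)) / (1 - (-0.75)^2) = 2.396184 / 0.4375 = 5.476992.
  gamma(1) = phi_1 gamma(0) + c_1 = (-0.75)(5.476992) + (-0.181216) = -4.28896.
Therefore gamma(1) = -4.2890 (to 4 decimal places).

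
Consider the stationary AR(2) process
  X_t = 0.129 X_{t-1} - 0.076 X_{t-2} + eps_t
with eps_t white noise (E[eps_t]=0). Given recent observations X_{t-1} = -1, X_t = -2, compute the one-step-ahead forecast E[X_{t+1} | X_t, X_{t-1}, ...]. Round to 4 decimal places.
E[X_{t+1} \mid \mathcal F_t] = -0.1820

For an AR(p) model X_t = c + sum_i phi_i X_{t-i} + eps_t, the
one-step-ahead conditional mean is
  E[X_{t+1} | X_t, ...] = c + sum_i phi_i X_{t+1-i}.
Substitute known values:
  E[X_{t+1} | ...] = (0.129) * (-2) + (-0.076) * (-1)
                   = -0.1820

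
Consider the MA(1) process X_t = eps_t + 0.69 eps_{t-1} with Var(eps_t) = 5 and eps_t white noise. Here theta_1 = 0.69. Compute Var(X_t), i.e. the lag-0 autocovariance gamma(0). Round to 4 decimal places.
\gamma(0) = 7.3805

For an MA(q) process X_t = eps_t + sum_i theta_i eps_{t-i} with
Var(eps_t) = sigma^2, the variance is
  gamma(0) = sigma^2 * (1 + sum_i theta_i^2).
  sum_i theta_i^2 = (0.69)^2 = 0.4761.
  gamma(0) = 5 * (1 + 0.4761) = 5 * 1.4761 = 7.3805.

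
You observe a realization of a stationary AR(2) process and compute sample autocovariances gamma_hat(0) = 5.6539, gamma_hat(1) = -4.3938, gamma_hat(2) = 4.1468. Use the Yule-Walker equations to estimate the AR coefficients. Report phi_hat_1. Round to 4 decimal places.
\hat\phi_{1} = -0.5230

The Yule-Walker equations for an AR(p) process read, in matrix form,
  Gamma_p phi = r_p,   with   (Gamma_p)_{ij} = gamma(|i - j|),
                       (r_p)_i = gamma(i),   i,j = 1..p.
Substitute the sample gammas (Toeplitz matrix and right-hand side of size 2):
  Gamma_p = [[5.6539, -4.3938], [-4.3938, 5.6539]]
  r_p     = [-4.3938, 4.1468]
Written out:
  5.6539 phi_1 - 4.3938 phi_2 = -4.3938
  -4.3938 phi_1 + 5.6539 phi_2 = 4.1468
Solve by Cramer's rule:
  det = gamma(0)^2 - gamma(1)^2 = (5.6539)^2 - (-4.3938)^2 = 31.96658521 - 19.30547844 = 12.66110677
  phi_hat_1 = [gamma(1) gamma(0) - gamma(1) gamma(2)] / det = [(-4.3938)(5.6539) - (-4.3938)(4.1468)] / 12.66110677 = -6.62189598 / 12.66110677 = -0.523
  phi_hat_2 = [gamma(0) gamma(2) - gamma(1)^2] / det = [(5.6539)(4.1468) - (-4.3938)^2] / 12.66110677 = 4.14011408 / 12.66110677 = 0.327
So phi_hat = [-0.5230, 0.3270].
Therefore phi_hat_1 = -0.5230.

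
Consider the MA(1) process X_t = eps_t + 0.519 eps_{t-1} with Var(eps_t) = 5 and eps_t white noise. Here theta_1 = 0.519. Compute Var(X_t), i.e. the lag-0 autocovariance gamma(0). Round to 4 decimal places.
\gamma(0) = 6.3468

For an MA(q) process X_t = eps_t + sum_i theta_i eps_{t-i} with
Var(eps_t) = sigma^2, the variance is
  gamma(0) = sigma^2 * (1 + sum_i theta_i^2).
  sum_i theta_i^2 = (0.519)^2 = 0.269361.
  gamma(0) = 5 * (1 + 0.269361) = 5 * 1.269361 = 6.346805, which rounds to 6.3468.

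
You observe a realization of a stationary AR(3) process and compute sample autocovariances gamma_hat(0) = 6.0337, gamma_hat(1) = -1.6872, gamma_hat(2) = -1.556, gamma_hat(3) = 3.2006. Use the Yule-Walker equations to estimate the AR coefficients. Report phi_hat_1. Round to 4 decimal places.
\hat\phi_{1} = -0.2310

The Yule-Walker equations for an AR(p) process read, in matrix form,
  Gamma_p phi = r_p,   with   (Gamma_p)_{ij} = gamma(|i - j|),
                       (r_p)_i = gamma(i),   i,j = 1..p.
Substitute the sample gammas (Toeplitz matrix and right-hand side of size 3):
  Gamma_p = [[6.0337, -1.6872, -1.556], [-1.6872, 6.0337, -1.6872], [-1.556, -1.6872, 6.0337]]
  r_p     = [-1.6872, -1.556, 3.2006]
Written out (R1..R3):
  (R1) 6.0337 phi_1 - 1.6872 phi_2 - 1.556 phi_3 = -1.6872
  (R2) -1.6872 phi_1 + 6.0337 phi_2 - 1.6872 phi_3 = -1.556
  (R3) -1.556 phi_1 - 1.6872 phi_2 + 6.0337 phi_3 = 3.2006
Gaussian elimination:
  R2 <- R2 - (-1.6872/6.0337) R1 = R2 - (-0.279629) R1:  5.561909 phi_2 - 2.122303 phi_3 = -2.027791
  R3 <- R3 - (-1.556/6.0337) R1 = R3 - (-0.257885) R1:  -2.122303 phi_2 + 5.632431 phi_3 = 2.765497
  R3 <- R3 - (-2.122303/5.561909) R2 = R3 - (-0.381578) R2:  4.822606 phi_3 = 1.991736
Back-substitution:
  phi_hat_3 = 1.991736 / 4.822606 = 0.413
  phi_hat_2 = (-2.027791 - (-2.122303)(0.413)) / 5.561909 = -0.206994
  phi_hat_1 = (-1.6872 - (-1.6872)(-0.206994) - (-1.556)(0.413)) / 6.0337 = -0.231004
So phi_hat = [-0.2310, -0.2070, 0.4130].
Therefore phi_hat_1 = -0.2310.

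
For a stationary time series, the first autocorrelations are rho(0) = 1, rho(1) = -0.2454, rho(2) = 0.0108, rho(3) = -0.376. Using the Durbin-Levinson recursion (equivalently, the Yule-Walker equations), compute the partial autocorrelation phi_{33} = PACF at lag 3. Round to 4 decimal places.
\phi_{33} = -0.4120

The PACF at lag k is phi_{kk}, the last component of the solution
to the Yule-Walker system G_k phi = r_k where
  (G_k)_{ij} = rho(|i - j|), (r_k)_i = rho(i), i,j = 1..k.
Equivalently, Durbin-Levinson gives phi_{kk} iteratively:
  phi_{11} = rho(1)
  phi_{kk} = [rho(k) - sum_{j=1..k-1} phi_{k-1,j} rho(k-j)]
            / [1 - sum_{j=1..k-1} phi_{k-1,j} rho(j)],
  phi_{k,j} = phi_{k-1,j} - phi_{kk} phi_{k-1,k-j},  j = 1..k-1.
Step k = 1:
  phi_11 = rho(1) = -0.2454.
Step k = 2:
  phi_22 = [rho(2) - phi_11 rho(1)] / [1 - phi_11 rho(1)] = [0.0108 - (-0.2454)(-0.2454)] / [1 - (-0.2454)(-0.2454)]
         = -0.04942116 / 0.93977884 = -0.052588.
  Update: phi_21 = phi_11 - phi_22 phi_11 = -0.2454 - (-0.052588)(-0.2454) = -0.258305.
Step k = 3:
  phi_33 = [rho(3) - phi_21 rho(2) - phi_22 rho(1)] / [1 - phi_21 rho(1) - phi_22 rho(2)]
    numerator   = -0.376 - (-0.258305)(0.0108) - (-0.052588)(-0.2454) = -0.38611542
    denominator = 1 - (-0.258305)(-0.2454) - (-0.052588)(0.0108) = 0.93717988
  phi_33 = -0.38611542 / 0.93717988 = -0.412.
Therefore phi_{33} = -0.4120.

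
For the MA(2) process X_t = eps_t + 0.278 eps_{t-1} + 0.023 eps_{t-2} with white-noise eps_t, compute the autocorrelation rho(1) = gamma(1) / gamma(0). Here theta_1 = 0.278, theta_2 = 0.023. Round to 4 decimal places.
\rho(1) = 0.2639

For an MA(q) process with theta_0 = 1, the autocovariance is
  gamma(k) = sigma^2 * sum_{i=0..q-k} theta_i * theta_{i+k},
and rho(k) = gamma(k) / gamma(0). Sigma^2 cancels.
  numerator   = (1)*(0.278) + (0.278)*(0.023) = 0.284394.
  denominator = (1)^2 + (0.278)^2 + (0.023)^2 = 1.077813.
  rho(1) = 0.284394 / 1.077813 = 0.2639.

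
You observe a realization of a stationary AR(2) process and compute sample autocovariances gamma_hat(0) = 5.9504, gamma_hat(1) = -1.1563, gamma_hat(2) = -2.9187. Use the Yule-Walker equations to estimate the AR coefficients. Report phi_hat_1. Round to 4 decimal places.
\hat\phi_{1} = -0.3010

The Yule-Walker equations for an AR(p) process read, in matrix form,
  Gamma_p phi = r_p,   with   (Gamma_p)_{ij} = gamma(|i - j|),
                       (r_p)_i = gamma(i),   i,j = 1..p.
Substitute the sample gammas (Toeplitz matrix and right-hand side of size 2):
  Gamma_p = [[5.9504, -1.1563], [-1.1563, 5.9504]]
  r_p     = [-1.1563, -2.9187]
Written out:
  5.9504 phi_1 - 1.1563 phi_2 = -1.1563
  -1.1563 phi_1 + 5.9504 phi_2 = -2.9187
Solve by Cramer's rule:
  det = gamma(0)^2 - gamma(1)^2 = (5.9504)^2 - (-1.1563)^2 = 35.40726016 - 1.33702969 = 34.07023047
  phi_hat_1 = [gamma(1) gamma(0) - gamma(1) gamma(2)] / det = [(-1.1563)(5.9504) - (-1.1563)(-2.9187)] / 34.07023047 = -10.25534033 / 34.07023047 = -0.301
  phi_hat_2 = [gamma(0) gamma(2) - gamma(1)^2] / det = [(5.9504)(-2.9187) - (-1.1563)^2] / 34.07023047 = -18.70446217 / 34.07023047 = -0.549
So phi_hat = [-0.3010, -0.5490].
Therefore phi_hat_1 = -0.3010.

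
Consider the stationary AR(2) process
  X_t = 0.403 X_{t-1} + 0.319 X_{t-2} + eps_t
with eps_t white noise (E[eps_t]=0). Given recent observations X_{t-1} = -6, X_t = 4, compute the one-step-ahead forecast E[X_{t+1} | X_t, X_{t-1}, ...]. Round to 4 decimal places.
E[X_{t+1} \mid \mathcal F_t] = -0.3020

For an AR(p) model X_t = c + sum_i phi_i X_{t-i} + eps_t, the
one-step-ahead conditional mean is
  E[X_{t+1} | X_t, ...] = c + sum_i phi_i X_{t+1-i}.
Substitute known values:
  E[X_{t+1} | ...] = (0.403) * (4) + (0.319) * (-6)
                   = -0.3020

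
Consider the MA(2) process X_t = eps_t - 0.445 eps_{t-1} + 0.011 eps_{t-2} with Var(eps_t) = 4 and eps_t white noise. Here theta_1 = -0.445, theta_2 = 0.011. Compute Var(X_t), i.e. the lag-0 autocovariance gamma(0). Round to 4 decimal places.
\gamma(0) = 4.7926

For an MA(q) process X_t = eps_t + sum_i theta_i eps_{t-i} with
Var(eps_t) = sigma^2, the variance is
  gamma(0) = sigma^2 * (1 + sum_i theta_i^2).
  sum_i theta_i^2 = (-0.445)^2 + (0.011)^2 = 0.198025 + 0.000121 = 0.198146.
  gamma(0) = 4 * (1 + 0.198146) = 4 * 1.198146 = 4.792584, which rounds to 4.7926.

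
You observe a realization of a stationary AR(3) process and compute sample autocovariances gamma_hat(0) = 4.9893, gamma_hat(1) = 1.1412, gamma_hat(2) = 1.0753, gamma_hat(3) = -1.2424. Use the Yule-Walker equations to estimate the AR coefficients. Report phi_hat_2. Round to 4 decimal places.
\hat\phi_{2} = 0.2400

The Yule-Walker equations for an AR(p) process read, in matrix form,
  Gamma_p phi = r_p,   with   (Gamma_p)_{ij} = gamma(|i - j|),
                       (r_p)_i = gamma(i),   i,j = 1..p.
Substitute the sample gammas (Toeplitz matrix and right-hand side of size 3):
  Gamma_p = [[4.9893, 1.1412, 1.0753], [1.1412, 4.9893, 1.1412], [1.0753, 1.1412, 4.9893]]
  r_p     = [1.1412, 1.0753, -1.2424]
Written out (R1..R3):
  (R1) 4.9893 phi_1 + 1.1412 phi_2 + 1.0753 phi_3 = 1.1412
  (R2) 1.1412 phi_1 + 4.9893 phi_2 + 1.1412 phi_3 = 1.0753
  (R3) 1.0753 phi_1 + 1.1412 phi_2 + 4.9893 phi_3 = -1.2424
Gaussian elimination:
  R2 <- R2 - (1.1412/4.9893) R1 = R2 - (0.228729) R1:  4.728274 phi_2 + 0.895247 phi_3 = 0.814274
  R3 <- R3 - (1.0753/4.9893) R1 = R3 - (0.215521) R1:  0.895247 phi_2 + 4.75755 phi_3 = -1.488353
  R3 <- R3 - (0.895247/4.728274) R2 = R3 - (0.189339) R2:  4.588045 phi_3 = -1.642527
Back-substitution:
  phi_hat_3 = -1.642527 / 4.588045 = -0.358001
  phi_hat_2 = (0.814274 - (0.895247)(-0.358001)) / 4.728274 = 0.239997
  phi_hat_1 = (1.1412 - (1.1412)(0.239997) - (1.0753)(-0.358001)) / 4.9893 = 0.250992
So phi_hat = [0.2510, 0.2400, -0.3580].
Therefore phi_hat_2 = 0.2400.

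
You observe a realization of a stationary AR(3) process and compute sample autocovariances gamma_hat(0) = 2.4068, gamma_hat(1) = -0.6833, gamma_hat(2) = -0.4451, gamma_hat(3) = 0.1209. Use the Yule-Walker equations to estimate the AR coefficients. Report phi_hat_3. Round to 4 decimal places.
\hat\phi_{3} = -0.1180

The Yule-Walker equations for an AR(p) process read, in matrix form,
  Gamma_p phi = r_p,   with   (Gamma_p)_{ij} = gamma(|i - j|),
                       (r_p)_i = gamma(i),   i,j = 1..p.
Substitute the sample gammas (Toeplitz matrix and right-hand side of size 3):
  Gamma_p = [[2.4068, -0.6833, -0.4451], [-0.6833, 2.4068, -0.6833], [-0.4451, -0.6833, 2.4068]]
  r_p     = [-0.6833, -0.4451, 0.1209]
Written out (R1..R3):
  (R1) 2.4068 phi_1 - 0.6833 phi_2 - 0.4451 phi_3 = -0.6833
  (R2) -0.6833 phi_1 + 2.4068 phi_2 - 0.6833 phi_3 = -0.4451
  (R3) -0.4451 phi_1 - 0.6833 phi_2 + 2.4068 phi_3 = 0.1209
Gaussian elimination:
  R2 <- R2 - (-0.6833/2.4068) R1 = R2 - (-0.283904) R1:  2.212808 phi_2 - 0.809666 phi_3 = -0.639092
  R3 <- R3 - (-0.4451/2.4068) R1 = R3 - (-0.184934) R1:  -0.809666 phi_2 + 2.324486 phi_3 = -0.005466
  R3 <- R3 - (-0.809666/2.212808) R2 = R3 - (-0.3659) R2:  2.028229 phi_3 = -0.239309
Back-substitution:
  phi_hat_3 = -0.239309 / 2.028229 = -0.117989
  phi_hat_2 = (-0.639092 - (-0.809666)(-0.117989)) / 2.212808 = -0.331987
  phi_hat_1 = (-0.6833 - (-0.6833)(-0.331987) - (-0.4451)(-0.117989)) / 2.4068 = -0.399977
So phi_hat = [-0.4000, -0.3320, -0.1180].
Therefore phi_hat_3 = -0.1180.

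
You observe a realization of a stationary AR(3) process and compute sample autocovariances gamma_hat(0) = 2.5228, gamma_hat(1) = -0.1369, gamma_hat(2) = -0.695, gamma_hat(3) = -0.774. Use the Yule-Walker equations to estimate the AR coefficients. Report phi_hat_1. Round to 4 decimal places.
\hat\phi_{1} = -0.1730

The Yule-Walker equations for an AR(p) process read, in matrix form,
  Gamma_p phi = r_p,   with   (Gamma_p)_{ij} = gamma(|i - j|),
                       (r_p)_i = gamma(i),   i,j = 1..p.
Substitute the sample gammas (Toeplitz matrix and right-hand side of size 3):
  Gamma_p = [[2.5228, -0.1369, -0.695], [-0.1369, 2.5228, -0.1369], [-0.695, -0.1369, 2.5228]]
  r_p     = [-0.1369, -0.695, -0.774]
Written out (R1..R3):
  (R1) 2.5228 phi_1 - 0.1369 phi_2 - 0.695 phi_3 = -0.1369
  (R2) -0.1369 phi_1 + 2.5228 phi_2 - 0.1369 phi_3 = -0.695
  (R3) -0.695 phi_1 - 0.1369 phi_2 + 2.5228 phi_3 = -0.774
Gaussian elimination:
  R2 <- R2 - (-0.1369/2.5228) R1 = R2 - (-0.054265) R1:  2.515371 phi_2 - 0.174614 phi_3 = -0.702429
  R3 <- R3 - (-0.695/2.5228) R1 = R3 - (-0.275488) R1:  -0.174614 phi_2 + 2.331336 phi_3 = -0.811714
  R3 <- R3 - (-0.174614/2.515371) R2 = R3 - (-0.069419) R2:  2.319215 phi_3 = -0.860476
Back-substitution:
  phi_hat_3 = -0.860476 / 2.319215 = -0.37102
  phi_hat_2 = (-0.702429 - (-0.174614)(-0.37102)) / 2.515371 = -0.30501
  phi_hat_1 = (-0.1369 - (-0.1369)(-0.30501) - (-0.695)(-0.37102)) / 2.5228 = -0.173028
So phi_hat = [-0.1730, -0.3050, -0.3710].
Therefore phi_hat_1 = -0.1730.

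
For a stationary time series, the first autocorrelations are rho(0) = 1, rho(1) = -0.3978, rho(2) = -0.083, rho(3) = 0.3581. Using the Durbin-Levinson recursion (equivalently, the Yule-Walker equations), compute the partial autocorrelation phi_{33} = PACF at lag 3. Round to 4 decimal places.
\phi_{33} = 0.2609

The PACF at lag k is phi_{kk}, the last component of the solution
to the Yule-Walker system G_k phi = r_k where
  (G_k)_{ij} = rho(|i - j|), (r_k)_i = rho(i), i,j = 1..k.
Equivalently, Durbin-Levinson gives phi_{kk} iteratively:
  phi_{11} = rho(1)
  phi_{kk} = [rho(k) - sum_{j=1..k-1} phi_{k-1,j} rho(k-j)]
            / [1 - sum_{j=1..k-1} phi_{k-1,j} rho(j)],
  phi_{k,j} = phi_{k-1,j} - phi_{kk} phi_{k-1,k-j},  j = 1..k-1.
Step k = 1:
  phi_11 = rho(1) = -0.3978.
Step k = 2:
  phi_22 = [rho(2) - phi_11 rho(1)] / [1 - phi_11 rho(1)] = [-0.083 - (-0.3978)(-0.3978)] / [1 - (-0.3978)(-0.3978)]
         = -0.24124484 / 0.84175516 = -0.286597.
  Update: phi_21 = phi_11 - phi_22 phi_11 = -0.3978 - (-0.286597)(-0.3978) = -0.511808.
Step k = 3:
  phi_33 = [rho(3) - phi_21 rho(2) - phi_22 rho(1)] / [1 - phi_21 rho(1) - phi_22 rho(2)]
    numerator   = 0.3581 - (-0.511808)(-0.083) - (-0.286597)(-0.3978) = 0.20161145
    denominator = 1 - (-0.511808)(-0.3978) - (-0.286597)(-0.083) = 0.77261502
  phi_33 = 0.20161145 / 0.77261502 = 0.2609.
Therefore phi_{33} = 0.2609.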